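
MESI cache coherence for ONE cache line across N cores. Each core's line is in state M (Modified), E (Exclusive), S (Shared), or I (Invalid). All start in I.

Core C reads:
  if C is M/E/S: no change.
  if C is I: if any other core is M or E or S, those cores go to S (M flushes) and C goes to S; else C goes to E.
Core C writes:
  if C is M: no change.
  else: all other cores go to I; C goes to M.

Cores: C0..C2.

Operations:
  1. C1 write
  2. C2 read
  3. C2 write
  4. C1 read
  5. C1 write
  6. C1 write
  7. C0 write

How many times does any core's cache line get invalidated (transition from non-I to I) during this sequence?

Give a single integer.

Op 1: C1 write [C1 write: invalidate none -> C1=M] -> [I,M,I] (invalidations this op: 0; running total: 0)
Op 2: C2 read [C2 read from I: others=['C1=M'] -> C2=S, others downsized to S] -> [I,S,S] (invalidations this op: 0; running total: 0)
Op 3: C2 write [C2 write: invalidate ['C1=S'] -> C2=M] -> [I,I,M] (invalidations this op: 1; running total: 1)
Op 4: C1 read [C1 read from I: others=['C2=M'] -> C1=S, others downsized to S] -> [I,S,S] (invalidations this op: 0; running total: 1)
Op 5: C1 write [C1 write: invalidate ['C2=S'] -> C1=M] -> [I,M,I] (invalidations this op: 1; running total: 2)
Op 6: C1 write [C1 write: already M (modified), no change] -> [I,M,I] (invalidations this op: 0; running total: 2)
Op 7: C0 write [C0 write: invalidate ['C1=M'] -> C0=M] -> [M,I,I] (invalidations this op: 1; running total: 3)

Answer: 3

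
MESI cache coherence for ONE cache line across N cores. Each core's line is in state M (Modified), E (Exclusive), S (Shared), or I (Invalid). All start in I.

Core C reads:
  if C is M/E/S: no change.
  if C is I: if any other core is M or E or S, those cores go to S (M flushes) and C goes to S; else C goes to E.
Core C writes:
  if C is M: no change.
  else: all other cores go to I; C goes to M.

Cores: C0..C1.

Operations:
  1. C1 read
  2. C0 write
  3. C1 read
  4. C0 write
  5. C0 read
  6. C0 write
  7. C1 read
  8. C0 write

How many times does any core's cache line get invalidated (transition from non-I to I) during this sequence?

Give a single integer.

Op 1: C1 read [C1 read from I: no other sharers -> C1=E (exclusive)] -> [I,E] (invalidations this op: 0; running total: 0)
Op 2: C0 write [C0 write: invalidate ['C1=E'] -> C0=M] -> [M,I] (invalidations this op: 1; running total: 1)
Op 3: C1 read [C1 read from I: others=['C0=M'] -> C1=S, others downsized to S] -> [S,S] (invalidations this op: 0; running total: 1)
Op 4: C0 write [C0 write: invalidate ['C1=S'] -> C0=M] -> [M,I] (invalidations this op: 1; running total: 2)
Op 5: C0 read [C0 read: already in M, no change] -> [M,I] (invalidations this op: 0; running total: 2)
Op 6: C0 write [C0 write: already M (modified), no change] -> [M,I] (invalidations this op: 0; running total: 2)
Op 7: C1 read [C1 read from I: others=['C0=M'] -> C1=S, others downsized to S] -> [S,S] (invalidations this op: 0; running total: 2)
Op 8: C0 write [C0 write: invalidate ['C1=S'] -> C0=M] -> [M,I] (invalidations this op: 1; running total: 3)

Answer: 3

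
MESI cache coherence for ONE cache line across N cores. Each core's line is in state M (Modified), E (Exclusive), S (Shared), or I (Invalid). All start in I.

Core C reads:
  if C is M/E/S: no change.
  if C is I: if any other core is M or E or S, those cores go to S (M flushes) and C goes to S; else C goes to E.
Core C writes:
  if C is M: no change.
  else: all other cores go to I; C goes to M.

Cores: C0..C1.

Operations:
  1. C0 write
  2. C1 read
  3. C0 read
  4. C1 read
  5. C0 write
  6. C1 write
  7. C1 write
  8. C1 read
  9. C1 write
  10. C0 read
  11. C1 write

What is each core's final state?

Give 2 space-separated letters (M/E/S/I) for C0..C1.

Answer: I M

Derivation:
Op 1: C0 write [C0 write: invalidate none -> C0=M] -> [M,I]
Op 2: C1 read [C1 read from I: others=['C0=M'] -> C1=S, others downsized to S] -> [S,S]
Op 3: C0 read [C0 read: already in S, no change] -> [S,S]
Op 4: C1 read [C1 read: already in S, no change] -> [S,S]
Op 5: C0 write [C0 write: invalidate ['C1=S'] -> C0=M] -> [M,I]
Op 6: C1 write [C1 write: invalidate ['C0=M'] -> C1=M] -> [I,M]
Op 7: C1 write [C1 write: already M (modified), no change] -> [I,M]
Op 8: C1 read [C1 read: already in M, no change] -> [I,M]
Op 9: C1 write [C1 write: already M (modified), no change] -> [I,M]
Op 10: C0 read [C0 read from I: others=['C1=M'] -> C0=S, others downsized to S] -> [S,S]
Op 11: C1 write [C1 write: invalidate ['C0=S'] -> C1=M] -> [I,M]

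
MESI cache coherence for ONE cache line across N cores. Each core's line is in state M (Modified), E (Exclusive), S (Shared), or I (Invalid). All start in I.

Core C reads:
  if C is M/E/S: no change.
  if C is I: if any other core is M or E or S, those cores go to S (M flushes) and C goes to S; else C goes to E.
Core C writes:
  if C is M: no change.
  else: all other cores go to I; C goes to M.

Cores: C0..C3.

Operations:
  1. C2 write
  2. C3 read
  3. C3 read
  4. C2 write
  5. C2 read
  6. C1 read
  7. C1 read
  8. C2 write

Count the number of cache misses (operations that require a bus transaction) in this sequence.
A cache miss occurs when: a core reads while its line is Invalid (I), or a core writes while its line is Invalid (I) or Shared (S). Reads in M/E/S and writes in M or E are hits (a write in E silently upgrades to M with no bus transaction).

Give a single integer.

Op 1: C2 write [C2 write: invalidate none -> C2=M] -> [I,I,M,I] [MISS #1: write from I]
Op 2: C3 read [C3 read from I: others=['C2=M'] -> C3=S, others downsized to S] -> [I,I,S,S] [MISS #2: read from I]
Op 3: C3 read [C3 read: already in S, no change] -> [I,I,S,S] [hit: read from S]
Op 4: C2 write [C2 write: invalidate ['C3=S'] -> C2=M] -> [I,I,M,I] [MISS #3: write from S]
Op 5: C2 read [C2 read: already in M, no change] -> [I,I,M,I] [hit: read from M]
Op 6: C1 read [C1 read from I: others=['C2=M'] -> C1=S, others downsized to S] -> [I,S,S,I] [MISS #4: read from I]
Op 7: C1 read [C1 read: already in S, no change] -> [I,S,S,I] [hit: read from S]
Op 8: C2 write [C2 write: invalidate ['C1=S'] -> C2=M] -> [I,I,M,I] [MISS #5: write from S]

Answer: 5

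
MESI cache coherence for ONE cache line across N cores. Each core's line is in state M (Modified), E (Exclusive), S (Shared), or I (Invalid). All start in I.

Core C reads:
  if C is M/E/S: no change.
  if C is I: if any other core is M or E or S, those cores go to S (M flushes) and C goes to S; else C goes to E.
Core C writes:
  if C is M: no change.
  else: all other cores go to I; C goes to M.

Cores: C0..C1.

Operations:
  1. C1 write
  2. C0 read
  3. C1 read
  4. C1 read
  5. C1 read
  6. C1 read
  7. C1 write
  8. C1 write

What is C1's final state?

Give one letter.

Answer: M

Derivation:
Op 1: C1 write [C1 write: invalidate none -> C1=M] -> [I,M]
Op 2: C0 read [C0 read from I: others=['C1=M'] -> C0=S, others downsized to S] -> [S,S]
Op 3: C1 read [C1 read: already in S, no change] -> [S,S]
Op 4: C1 read [C1 read: already in S, no change] -> [S,S]
Op 5: C1 read [C1 read: already in S, no change] -> [S,S]
Op 6: C1 read [C1 read: already in S, no change] -> [S,S]
Op 7: C1 write [C1 write: invalidate ['C0=S'] -> C1=M] -> [I,M]
Op 8: C1 write [C1 write: already M (modified), no change] -> [I,M]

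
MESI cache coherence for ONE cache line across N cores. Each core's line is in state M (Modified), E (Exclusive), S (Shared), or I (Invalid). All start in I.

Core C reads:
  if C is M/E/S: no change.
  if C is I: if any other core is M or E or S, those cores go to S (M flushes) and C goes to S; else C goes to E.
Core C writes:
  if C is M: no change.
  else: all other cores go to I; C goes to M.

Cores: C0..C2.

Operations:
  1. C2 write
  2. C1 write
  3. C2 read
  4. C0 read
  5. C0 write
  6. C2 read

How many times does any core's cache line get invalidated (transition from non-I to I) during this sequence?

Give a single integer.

Answer: 3

Derivation:
Op 1: C2 write [C2 write: invalidate none -> C2=M] -> [I,I,M] (invalidations this op: 0; running total: 0)
Op 2: C1 write [C1 write: invalidate ['C2=M'] -> C1=M] -> [I,M,I] (invalidations this op: 1; running total: 1)
Op 3: C2 read [C2 read from I: others=['C1=M'] -> C2=S, others downsized to S] -> [I,S,S] (invalidations this op: 0; running total: 1)
Op 4: C0 read [C0 read from I: others=['C1=S', 'C2=S'] -> C0=S, others downsized to S] -> [S,S,S] (invalidations this op: 0; running total: 1)
Op 5: C0 write [C0 write: invalidate ['C1=S', 'C2=S'] -> C0=M] -> [M,I,I] (invalidations this op: 2; running total: 3)
Op 6: C2 read [C2 read from I: others=['C0=M'] -> C2=S, others downsized to S] -> [S,I,S] (invalidations this op: 0; running total: 3)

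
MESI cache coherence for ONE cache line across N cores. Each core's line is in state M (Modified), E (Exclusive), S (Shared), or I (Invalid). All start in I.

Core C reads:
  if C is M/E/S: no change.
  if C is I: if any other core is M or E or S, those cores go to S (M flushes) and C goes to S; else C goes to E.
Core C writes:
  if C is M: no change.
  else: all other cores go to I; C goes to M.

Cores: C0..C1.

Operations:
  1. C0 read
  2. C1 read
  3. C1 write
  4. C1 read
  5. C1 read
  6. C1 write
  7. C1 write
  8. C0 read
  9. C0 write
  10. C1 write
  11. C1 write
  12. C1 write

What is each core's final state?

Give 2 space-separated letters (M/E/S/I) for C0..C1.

Answer: I M

Derivation:
Op 1: C0 read [C0 read from I: no other sharers -> C0=E (exclusive)] -> [E,I]
Op 2: C1 read [C1 read from I: others=['C0=E'] -> C1=S, others downsized to S] -> [S,S]
Op 3: C1 write [C1 write: invalidate ['C0=S'] -> C1=M] -> [I,M]
Op 4: C1 read [C1 read: already in M, no change] -> [I,M]
Op 5: C1 read [C1 read: already in M, no change] -> [I,M]
Op 6: C1 write [C1 write: already M (modified), no change] -> [I,M]
Op 7: C1 write [C1 write: already M (modified), no change] -> [I,M]
Op 8: C0 read [C0 read from I: others=['C1=M'] -> C0=S, others downsized to S] -> [S,S]
Op 9: C0 write [C0 write: invalidate ['C1=S'] -> C0=M] -> [M,I]
Op 10: C1 write [C1 write: invalidate ['C0=M'] -> C1=M] -> [I,M]
Op 11: C1 write [C1 write: already M (modified), no change] -> [I,M]
Op 12: C1 write [C1 write: already M (modified), no change] -> [I,M]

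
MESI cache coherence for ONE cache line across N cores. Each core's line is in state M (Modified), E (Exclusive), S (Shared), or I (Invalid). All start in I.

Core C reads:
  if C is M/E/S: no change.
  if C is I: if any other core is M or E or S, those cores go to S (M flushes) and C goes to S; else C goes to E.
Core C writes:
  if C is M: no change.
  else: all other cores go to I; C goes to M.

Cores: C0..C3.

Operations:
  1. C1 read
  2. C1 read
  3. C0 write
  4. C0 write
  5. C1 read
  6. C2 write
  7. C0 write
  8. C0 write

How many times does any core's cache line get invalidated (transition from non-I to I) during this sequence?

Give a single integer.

Answer: 4

Derivation:
Op 1: C1 read [C1 read from I: no other sharers -> C1=E (exclusive)] -> [I,E,I,I] (invalidations this op: 0; running total: 0)
Op 2: C1 read [C1 read: already in E, no change] -> [I,E,I,I] (invalidations this op: 0; running total: 0)
Op 3: C0 write [C0 write: invalidate ['C1=E'] -> C0=M] -> [M,I,I,I] (invalidations this op: 1; running total: 1)
Op 4: C0 write [C0 write: already M (modified), no change] -> [M,I,I,I] (invalidations this op: 0; running total: 1)
Op 5: C1 read [C1 read from I: others=['C0=M'] -> C1=S, others downsized to S] -> [S,S,I,I] (invalidations this op: 0; running total: 1)
Op 6: C2 write [C2 write: invalidate ['C0=S', 'C1=S'] -> C2=M] -> [I,I,M,I] (invalidations this op: 2; running total: 3)
Op 7: C0 write [C0 write: invalidate ['C2=M'] -> C0=M] -> [M,I,I,I] (invalidations this op: 1; running total: 4)
Op 8: C0 write [C0 write: already M (modified), no change] -> [M,I,I,I] (invalidations this op: 0; running total: 4)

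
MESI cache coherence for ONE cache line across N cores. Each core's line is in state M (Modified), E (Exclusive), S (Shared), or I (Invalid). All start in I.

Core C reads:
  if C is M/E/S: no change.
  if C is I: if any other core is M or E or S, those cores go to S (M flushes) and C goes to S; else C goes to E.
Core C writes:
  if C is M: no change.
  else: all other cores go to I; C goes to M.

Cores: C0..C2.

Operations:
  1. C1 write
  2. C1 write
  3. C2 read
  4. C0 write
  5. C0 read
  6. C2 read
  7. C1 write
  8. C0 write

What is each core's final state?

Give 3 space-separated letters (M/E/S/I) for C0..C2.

Op 1: C1 write [C1 write: invalidate none -> C1=M] -> [I,M,I]
Op 2: C1 write [C1 write: already M (modified), no change] -> [I,M,I]
Op 3: C2 read [C2 read from I: others=['C1=M'] -> C2=S, others downsized to S] -> [I,S,S]
Op 4: C0 write [C0 write: invalidate ['C1=S', 'C2=S'] -> C0=M] -> [M,I,I]
Op 5: C0 read [C0 read: already in M, no change] -> [M,I,I]
Op 6: C2 read [C2 read from I: others=['C0=M'] -> C2=S, others downsized to S] -> [S,I,S]
Op 7: C1 write [C1 write: invalidate ['C0=S', 'C2=S'] -> C1=M] -> [I,M,I]
Op 8: C0 write [C0 write: invalidate ['C1=M'] -> C0=M] -> [M,I,I]

Answer: M I I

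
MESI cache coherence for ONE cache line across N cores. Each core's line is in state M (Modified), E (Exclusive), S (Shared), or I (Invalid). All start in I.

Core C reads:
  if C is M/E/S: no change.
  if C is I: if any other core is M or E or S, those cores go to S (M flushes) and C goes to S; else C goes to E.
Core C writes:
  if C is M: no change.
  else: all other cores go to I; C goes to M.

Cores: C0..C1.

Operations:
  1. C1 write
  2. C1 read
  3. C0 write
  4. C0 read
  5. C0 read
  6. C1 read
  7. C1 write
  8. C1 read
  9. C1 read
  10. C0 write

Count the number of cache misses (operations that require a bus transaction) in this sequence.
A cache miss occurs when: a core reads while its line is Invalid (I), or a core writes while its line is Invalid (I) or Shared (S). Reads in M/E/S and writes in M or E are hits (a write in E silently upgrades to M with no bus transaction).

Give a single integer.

Op 1: C1 write [C1 write: invalidate none -> C1=M] -> [I,M] [MISS #1: write from I]
Op 2: C1 read [C1 read: already in M, no change] -> [I,M] [hit: read from M]
Op 3: C0 write [C0 write: invalidate ['C1=M'] -> C0=M] -> [M,I] [MISS #2: write from I]
Op 4: C0 read [C0 read: already in M, no change] -> [M,I] [hit: read from M]
Op 5: C0 read [C0 read: already in M, no change] -> [M,I] [hit: read from M]
Op 6: C1 read [C1 read from I: others=['C0=M'] -> C1=S, others downsized to S] -> [S,S] [MISS #3: read from I]
Op 7: C1 write [C1 write: invalidate ['C0=S'] -> C1=M] -> [I,M] [MISS #4: write from S]
Op 8: C1 read [C1 read: already in M, no change] -> [I,M] [hit: read from M]
Op 9: C1 read [C1 read: already in M, no change] -> [I,M] [hit: read from M]
Op 10: C0 write [C0 write: invalidate ['C1=M'] -> C0=M] -> [M,I] [MISS #5: write from I]

Answer: 5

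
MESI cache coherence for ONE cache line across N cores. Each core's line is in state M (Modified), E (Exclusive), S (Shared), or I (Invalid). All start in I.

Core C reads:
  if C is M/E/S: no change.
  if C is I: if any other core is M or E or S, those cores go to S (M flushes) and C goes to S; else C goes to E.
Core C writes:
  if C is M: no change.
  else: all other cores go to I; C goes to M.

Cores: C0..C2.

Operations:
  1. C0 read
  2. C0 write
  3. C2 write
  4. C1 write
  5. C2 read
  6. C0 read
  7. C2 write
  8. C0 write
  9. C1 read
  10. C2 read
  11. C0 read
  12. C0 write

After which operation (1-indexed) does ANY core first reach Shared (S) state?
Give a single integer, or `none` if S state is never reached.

Op 1: C0 read [C0 read from I: no other sharers -> C0=E (exclusive)] -> [E,I,I]
Op 2: C0 write [C0 write: invalidate none -> C0=M] -> [M,I,I]
Op 3: C2 write [C2 write: invalidate ['C0=M'] -> C2=M] -> [I,I,M]
Op 4: C1 write [C1 write: invalidate ['C2=M'] -> C1=M] -> [I,M,I]
Op 5: C2 read [C2 read from I: others=['C1=M'] -> C2=S, others downsized to S] -> [I,S,S]
  -> First S state at op 5; remaining ops need not be traced.

Answer: 5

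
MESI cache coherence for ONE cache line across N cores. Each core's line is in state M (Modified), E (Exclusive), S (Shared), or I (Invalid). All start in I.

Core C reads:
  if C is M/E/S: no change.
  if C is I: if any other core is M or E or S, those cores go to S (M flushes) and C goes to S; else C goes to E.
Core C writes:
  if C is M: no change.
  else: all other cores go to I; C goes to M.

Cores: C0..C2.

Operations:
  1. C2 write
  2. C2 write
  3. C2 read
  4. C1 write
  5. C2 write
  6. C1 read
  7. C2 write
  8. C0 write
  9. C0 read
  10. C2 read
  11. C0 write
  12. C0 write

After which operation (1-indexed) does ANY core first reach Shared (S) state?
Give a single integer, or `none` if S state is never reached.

Op 1: C2 write [C2 write: invalidate none -> C2=M] -> [I,I,M]
Op 2: C2 write [C2 write: already M (modified), no change] -> [I,I,M]
Op 3: C2 read [C2 read: already in M, no change] -> [I,I,M]
Op 4: C1 write [C1 write: invalidate ['C2=M'] -> C1=M] -> [I,M,I]
Op 5: C2 write [C2 write: invalidate ['C1=M'] -> C2=M] -> [I,I,M]
Op 6: C1 read [C1 read from I: others=['C2=M'] -> C1=S, others downsized to S] -> [I,S,S]
  -> First S state at op 6; remaining ops need not be traced.

Answer: 6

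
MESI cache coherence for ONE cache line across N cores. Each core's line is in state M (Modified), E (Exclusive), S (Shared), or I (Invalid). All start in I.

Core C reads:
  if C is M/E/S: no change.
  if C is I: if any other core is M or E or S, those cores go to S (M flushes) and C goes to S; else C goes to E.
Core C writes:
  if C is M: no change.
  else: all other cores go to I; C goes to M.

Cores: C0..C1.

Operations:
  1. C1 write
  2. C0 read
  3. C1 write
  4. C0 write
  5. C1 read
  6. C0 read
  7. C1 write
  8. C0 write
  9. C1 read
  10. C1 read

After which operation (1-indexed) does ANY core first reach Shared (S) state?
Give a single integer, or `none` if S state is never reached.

Answer: 2

Derivation:
Op 1: C1 write [C1 write: invalidate none -> C1=M] -> [I,M]
Op 2: C0 read [C0 read from I: others=['C1=M'] -> C0=S, others downsized to S] -> [S,S]
  -> First S state at op 2; remaining ops need not be traced.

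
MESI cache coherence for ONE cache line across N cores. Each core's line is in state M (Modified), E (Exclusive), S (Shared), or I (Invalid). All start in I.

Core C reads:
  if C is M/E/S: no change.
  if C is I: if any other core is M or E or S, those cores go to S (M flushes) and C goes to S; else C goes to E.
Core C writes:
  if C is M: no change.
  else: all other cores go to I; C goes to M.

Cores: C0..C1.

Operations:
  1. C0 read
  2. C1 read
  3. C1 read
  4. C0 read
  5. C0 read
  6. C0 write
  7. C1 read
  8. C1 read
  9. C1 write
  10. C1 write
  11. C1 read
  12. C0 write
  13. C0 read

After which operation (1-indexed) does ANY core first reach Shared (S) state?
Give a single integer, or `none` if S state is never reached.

Answer: 2

Derivation:
Op 1: C0 read [C0 read from I: no other sharers -> C0=E (exclusive)] -> [E,I]
Op 2: C1 read [C1 read from I: others=['C0=E'] -> C1=S, others downsized to S] -> [S,S]
  -> First S state at op 2; remaining ops need not be traced.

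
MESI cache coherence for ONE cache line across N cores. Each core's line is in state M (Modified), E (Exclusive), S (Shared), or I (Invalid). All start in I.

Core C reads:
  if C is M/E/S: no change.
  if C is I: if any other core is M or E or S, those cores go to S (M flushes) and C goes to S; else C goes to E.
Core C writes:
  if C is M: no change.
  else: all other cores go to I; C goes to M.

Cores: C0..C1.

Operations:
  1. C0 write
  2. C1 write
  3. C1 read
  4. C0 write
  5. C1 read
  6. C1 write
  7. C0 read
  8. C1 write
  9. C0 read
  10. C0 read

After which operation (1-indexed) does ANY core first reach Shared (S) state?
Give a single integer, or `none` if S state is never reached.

Answer: 5

Derivation:
Op 1: C0 write [C0 write: invalidate none -> C0=M] -> [M,I]
Op 2: C1 write [C1 write: invalidate ['C0=M'] -> C1=M] -> [I,M]
Op 3: C1 read [C1 read: already in M, no change] -> [I,M]
Op 4: C0 write [C0 write: invalidate ['C1=M'] -> C0=M] -> [M,I]
Op 5: C1 read [C1 read from I: others=['C0=M'] -> C1=S, others downsized to S] -> [S,S]
  -> First S state at op 5; remaining ops need not be traced.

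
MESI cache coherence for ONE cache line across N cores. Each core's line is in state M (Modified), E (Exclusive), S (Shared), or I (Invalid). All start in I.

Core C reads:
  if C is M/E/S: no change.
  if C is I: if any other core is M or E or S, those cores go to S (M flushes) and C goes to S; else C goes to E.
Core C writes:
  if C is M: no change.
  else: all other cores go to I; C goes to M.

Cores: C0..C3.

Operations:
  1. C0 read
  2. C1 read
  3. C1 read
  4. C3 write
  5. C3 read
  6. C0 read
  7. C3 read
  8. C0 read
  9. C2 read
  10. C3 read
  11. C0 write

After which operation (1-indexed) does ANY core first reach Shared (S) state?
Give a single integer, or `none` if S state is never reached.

Op 1: C0 read [C0 read from I: no other sharers -> C0=E (exclusive)] -> [E,I,I,I]
Op 2: C1 read [C1 read from I: others=['C0=E'] -> C1=S, others downsized to S] -> [S,S,I,I]
  -> First S state at op 2; remaining ops need not be traced.

Answer: 2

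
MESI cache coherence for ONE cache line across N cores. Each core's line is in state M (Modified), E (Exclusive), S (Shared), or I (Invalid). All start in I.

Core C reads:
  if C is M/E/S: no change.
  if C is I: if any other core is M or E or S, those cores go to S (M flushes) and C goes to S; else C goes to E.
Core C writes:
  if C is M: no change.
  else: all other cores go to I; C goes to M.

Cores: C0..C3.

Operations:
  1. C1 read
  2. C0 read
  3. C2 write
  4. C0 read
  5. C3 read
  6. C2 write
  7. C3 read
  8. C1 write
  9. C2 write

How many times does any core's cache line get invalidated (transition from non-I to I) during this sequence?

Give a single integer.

Op 1: C1 read [C1 read from I: no other sharers -> C1=E (exclusive)] -> [I,E,I,I] (invalidations this op: 0; running total: 0)
Op 2: C0 read [C0 read from I: others=['C1=E'] -> C0=S, others downsized to S] -> [S,S,I,I] (invalidations this op: 0; running total: 0)
Op 3: C2 write [C2 write: invalidate ['C0=S', 'C1=S'] -> C2=M] -> [I,I,M,I] (invalidations this op: 2; running total: 2)
Op 4: C0 read [C0 read from I: others=['C2=M'] -> C0=S, others downsized to S] -> [S,I,S,I] (invalidations this op: 0; running total: 2)
Op 5: C3 read [C3 read from I: others=['C0=S', 'C2=S'] -> C3=S, others downsized to S] -> [S,I,S,S] (invalidations this op: 0; running total: 2)
Op 6: C2 write [C2 write: invalidate ['C0=S', 'C3=S'] -> C2=M] -> [I,I,M,I] (invalidations this op: 2; running total: 4)
Op 7: C3 read [C3 read from I: others=['C2=M'] -> C3=S, others downsized to S] -> [I,I,S,S] (invalidations this op: 0; running total: 4)
Op 8: C1 write [C1 write: invalidate ['C2=S', 'C3=S'] -> C1=M] -> [I,M,I,I] (invalidations this op: 2; running total: 6)
Op 9: C2 write [C2 write: invalidate ['C1=M'] -> C2=M] -> [I,I,M,I] (invalidations this op: 1; running total: 7)

Answer: 7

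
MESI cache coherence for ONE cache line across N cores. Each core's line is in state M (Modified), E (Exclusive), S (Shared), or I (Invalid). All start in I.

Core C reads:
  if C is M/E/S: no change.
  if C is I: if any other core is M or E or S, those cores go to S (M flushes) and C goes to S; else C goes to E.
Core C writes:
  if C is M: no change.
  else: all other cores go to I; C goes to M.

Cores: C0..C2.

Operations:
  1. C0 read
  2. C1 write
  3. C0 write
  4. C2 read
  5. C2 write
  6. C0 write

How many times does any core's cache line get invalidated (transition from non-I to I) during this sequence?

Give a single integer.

Op 1: C0 read [C0 read from I: no other sharers -> C0=E (exclusive)] -> [E,I,I] (invalidations this op: 0; running total: 0)
Op 2: C1 write [C1 write: invalidate ['C0=E'] -> C1=M] -> [I,M,I] (invalidations this op: 1; running total: 1)
Op 3: C0 write [C0 write: invalidate ['C1=M'] -> C0=M] -> [M,I,I] (invalidations this op: 1; running total: 2)
Op 4: C2 read [C2 read from I: others=['C0=M'] -> C2=S, others downsized to S] -> [S,I,S] (invalidations this op: 0; running total: 2)
Op 5: C2 write [C2 write: invalidate ['C0=S'] -> C2=M] -> [I,I,M] (invalidations this op: 1; running total: 3)
Op 6: C0 write [C0 write: invalidate ['C2=M'] -> C0=M] -> [M,I,I] (invalidations this op: 1; running total: 4)

Answer: 4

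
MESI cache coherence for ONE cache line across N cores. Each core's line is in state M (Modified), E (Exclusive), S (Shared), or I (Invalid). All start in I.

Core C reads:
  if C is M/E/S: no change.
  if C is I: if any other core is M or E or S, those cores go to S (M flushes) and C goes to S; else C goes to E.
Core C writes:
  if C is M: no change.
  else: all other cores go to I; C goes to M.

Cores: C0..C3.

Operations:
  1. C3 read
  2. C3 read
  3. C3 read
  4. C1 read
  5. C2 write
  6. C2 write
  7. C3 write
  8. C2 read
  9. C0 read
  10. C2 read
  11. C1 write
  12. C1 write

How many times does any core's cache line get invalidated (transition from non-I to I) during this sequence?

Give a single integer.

Op 1: C3 read [C3 read from I: no other sharers -> C3=E (exclusive)] -> [I,I,I,E] (invalidations this op: 0; running total: 0)
Op 2: C3 read [C3 read: already in E, no change] -> [I,I,I,E] (invalidations this op: 0; running total: 0)
Op 3: C3 read [C3 read: already in E, no change] -> [I,I,I,E] (invalidations this op: 0; running total: 0)
Op 4: C1 read [C1 read from I: others=['C3=E'] -> C1=S, others downsized to S] -> [I,S,I,S] (invalidations this op: 0; running total: 0)
Op 5: C2 write [C2 write: invalidate ['C1=S', 'C3=S'] -> C2=M] -> [I,I,M,I] (invalidations this op: 2; running total: 2)
Op 6: C2 write [C2 write: already M (modified), no change] -> [I,I,M,I] (invalidations this op: 0; running total: 2)
Op 7: C3 write [C3 write: invalidate ['C2=M'] -> C3=M] -> [I,I,I,M] (invalidations this op: 1; running total: 3)
Op 8: C2 read [C2 read from I: others=['C3=M'] -> C2=S, others downsized to S] -> [I,I,S,S] (invalidations this op: 0; running total: 3)
Op 9: C0 read [C0 read from I: others=['C2=S', 'C3=S'] -> C0=S, others downsized to S] -> [S,I,S,S] (invalidations this op: 0; running total: 3)
Op 10: C2 read [C2 read: already in S, no change] -> [S,I,S,S] (invalidations this op: 0; running total: 3)
Op 11: C1 write [C1 write: invalidate ['C0=S', 'C2=S', 'C3=S'] -> C1=M] -> [I,M,I,I] (invalidations this op: 3; running total: 6)
Op 12: C1 write [C1 write: already M (modified), no change] -> [I,M,I,I] (invalidations this op: 0; running total: 6)

Answer: 6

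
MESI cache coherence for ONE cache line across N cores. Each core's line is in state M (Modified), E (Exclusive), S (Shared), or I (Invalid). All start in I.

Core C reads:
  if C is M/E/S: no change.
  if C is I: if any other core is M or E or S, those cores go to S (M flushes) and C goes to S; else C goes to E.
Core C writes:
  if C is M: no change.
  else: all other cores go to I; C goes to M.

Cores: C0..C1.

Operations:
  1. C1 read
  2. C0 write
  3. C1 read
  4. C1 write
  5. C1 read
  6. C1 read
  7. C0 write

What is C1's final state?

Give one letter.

Answer: I

Derivation:
Op 1: C1 read [C1 read from I: no other sharers -> C1=E (exclusive)] -> [I,E]
Op 2: C0 write [C0 write: invalidate ['C1=E'] -> C0=M] -> [M,I]
Op 3: C1 read [C1 read from I: others=['C0=M'] -> C1=S, others downsized to S] -> [S,S]
Op 4: C1 write [C1 write: invalidate ['C0=S'] -> C1=M] -> [I,M]
Op 5: C1 read [C1 read: already in M, no change] -> [I,M]
Op 6: C1 read [C1 read: already in M, no change] -> [I,M]
Op 7: C0 write [C0 write: invalidate ['C1=M'] -> C0=M] -> [M,I]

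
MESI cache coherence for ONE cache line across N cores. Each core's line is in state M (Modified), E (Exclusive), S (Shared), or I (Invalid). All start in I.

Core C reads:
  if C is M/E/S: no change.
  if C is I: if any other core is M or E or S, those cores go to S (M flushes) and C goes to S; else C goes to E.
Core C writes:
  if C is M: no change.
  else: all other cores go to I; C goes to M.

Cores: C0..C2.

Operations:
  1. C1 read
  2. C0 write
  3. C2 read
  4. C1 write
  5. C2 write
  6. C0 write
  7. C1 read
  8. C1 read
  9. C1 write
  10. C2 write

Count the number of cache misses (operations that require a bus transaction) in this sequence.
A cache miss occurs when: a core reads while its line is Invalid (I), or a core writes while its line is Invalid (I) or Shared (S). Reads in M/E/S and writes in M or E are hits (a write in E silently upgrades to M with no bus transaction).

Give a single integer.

Op 1: C1 read [C1 read from I: no other sharers -> C1=E (exclusive)] -> [I,E,I] [MISS #1: read from I]
Op 2: C0 write [C0 write: invalidate ['C1=E'] -> C0=M] -> [M,I,I] [MISS #2: write from I]
Op 3: C2 read [C2 read from I: others=['C0=M'] -> C2=S, others downsized to S] -> [S,I,S] [MISS #3: read from I]
Op 4: C1 write [C1 write: invalidate ['C0=S', 'C2=S'] -> C1=M] -> [I,M,I] [MISS #4: write from I]
Op 5: C2 write [C2 write: invalidate ['C1=M'] -> C2=M] -> [I,I,M] [MISS #5: write from I]
Op 6: C0 write [C0 write: invalidate ['C2=M'] -> C0=M] -> [M,I,I] [MISS #6: write from I]
Op 7: C1 read [C1 read from I: others=['C0=M'] -> C1=S, others downsized to S] -> [S,S,I] [MISS #7: read from I]
Op 8: C1 read [C1 read: already in S, no change] -> [S,S,I] [hit: read from S]
Op 9: C1 write [C1 write: invalidate ['C0=S'] -> C1=M] -> [I,M,I] [MISS #8: write from S]
Op 10: C2 write [C2 write: invalidate ['C1=M'] -> C2=M] -> [I,I,M] [MISS #9: write from I]

Answer: 9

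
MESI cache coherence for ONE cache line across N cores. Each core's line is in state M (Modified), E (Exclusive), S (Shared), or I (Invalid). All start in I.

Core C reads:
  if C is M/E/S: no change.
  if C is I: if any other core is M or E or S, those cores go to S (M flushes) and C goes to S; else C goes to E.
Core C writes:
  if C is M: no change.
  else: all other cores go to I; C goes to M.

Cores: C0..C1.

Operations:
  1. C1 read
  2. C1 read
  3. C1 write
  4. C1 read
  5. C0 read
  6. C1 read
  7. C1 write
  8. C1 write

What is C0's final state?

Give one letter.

Op 1: C1 read [C1 read from I: no other sharers -> C1=E (exclusive)] -> [I,E]
Op 2: C1 read [C1 read: already in E, no change] -> [I,E]
Op 3: C1 write [C1 write: invalidate none -> C1=M] -> [I,M]
Op 4: C1 read [C1 read: already in M, no change] -> [I,M]
Op 5: C0 read [C0 read from I: others=['C1=M'] -> C0=S, others downsized to S] -> [S,S]
Op 6: C1 read [C1 read: already in S, no change] -> [S,S]
Op 7: C1 write [C1 write: invalidate ['C0=S'] -> C1=M] -> [I,M]
Op 8: C1 write [C1 write: already M (modified), no change] -> [I,M]

Answer: I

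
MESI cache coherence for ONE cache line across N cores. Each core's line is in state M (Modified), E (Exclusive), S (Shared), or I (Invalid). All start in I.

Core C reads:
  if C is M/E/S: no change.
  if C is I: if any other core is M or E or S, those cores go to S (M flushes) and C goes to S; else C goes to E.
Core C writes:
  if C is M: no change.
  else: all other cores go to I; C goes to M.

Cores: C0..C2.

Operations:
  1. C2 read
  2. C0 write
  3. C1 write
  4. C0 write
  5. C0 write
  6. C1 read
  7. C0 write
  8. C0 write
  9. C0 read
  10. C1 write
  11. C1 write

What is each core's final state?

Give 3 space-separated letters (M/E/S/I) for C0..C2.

Answer: I M I

Derivation:
Op 1: C2 read [C2 read from I: no other sharers -> C2=E (exclusive)] -> [I,I,E]
Op 2: C0 write [C0 write: invalidate ['C2=E'] -> C0=M] -> [M,I,I]
Op 3: C1 write [C1 write: invalidate ['C0=M'] -> C1=M] -> [I,M,I]
Op 4: C0 write [C0 write: invalidate ['C1=M'] -> C0=M] -> [M,I,I]
Op 5: C0 write [C0 write: already M (modified), no change] -> [M,I,I]
Op 6: C1 read [C1 read from I: others=['C0=M'] -> C1=S, others downsized to S] -> [S,S,I]
Op 7: C0 write [C0 write: invalidate ['C1=S'] -> C0=M] -> [M,I,I]
Op 8: C0 write [C0 write: already M (modified), no change] -> [M,I,I]
Op 9: C0 read [C0 read: already in M, no change] -> [M,I,I]
Op 10: C1 write [C1 write: invalidate ['C0=M'] -> C1=M] -> [I,M,I]
Op 11: C1 write [C1 write: already M (modified), no change] -> [I,M,I]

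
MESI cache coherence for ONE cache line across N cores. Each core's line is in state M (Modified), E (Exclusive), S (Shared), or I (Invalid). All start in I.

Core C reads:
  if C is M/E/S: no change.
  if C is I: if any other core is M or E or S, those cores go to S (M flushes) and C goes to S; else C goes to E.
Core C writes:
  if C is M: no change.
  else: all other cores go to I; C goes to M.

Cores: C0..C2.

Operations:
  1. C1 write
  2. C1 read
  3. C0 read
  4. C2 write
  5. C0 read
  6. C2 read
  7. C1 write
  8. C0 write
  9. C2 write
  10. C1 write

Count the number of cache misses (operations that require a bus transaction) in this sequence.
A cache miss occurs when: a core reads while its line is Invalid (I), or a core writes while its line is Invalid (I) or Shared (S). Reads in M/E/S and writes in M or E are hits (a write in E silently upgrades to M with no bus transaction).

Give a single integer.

Answer: 8

Derivation:
Op 1: C1 write [C1 write: invalidate none -> C1=M] -> [I,M,I] [MISS #1: write from I]
Op 2: C1 read [C1 read: already in M, no change] -> [I,M,I] [hit: read from M]
Op 3: C0 read [C0 read from I: others=['C1=M'] -> C0=S, others downsized to S] -> [S,S,I] [MISS #2: read from I]
Op 4: C2 write [C2 write: invalidate ['C0=S', 'C1=S'] -> C2=M] -> [I,I,M] [MISS #3: write from I]
Op 5: C0 read [C0 read from I: others=['C2=M'] -> C0=S, others downsized to S] -> [S,I,S] [MISS #4: read from I]
Op 6: C2 read [C2 read: already in S, no change] -> [S,I,S] [hit: read from S]
Op 7: C1 write [C1 write: invalidate ['C0=S', 'C2=S'] -> C1=M] -> [I,M,I] [MISS #5: write from I]
Op 8: C0 write [C0 write: invalidate ['C1=M'] -> C0=M] -> [M,I,I] [MISS #6: write from I]
Op 9: C2 write [C2 write: invalidate ['C0=M'] -> C2=M] -> [I,I,M] [MISS #7: write from I]
Op 10: C1 write [C1 write: invalidate ['C2=M'] -> C1=M] -> [I,M,I] [MISS #8: write from I]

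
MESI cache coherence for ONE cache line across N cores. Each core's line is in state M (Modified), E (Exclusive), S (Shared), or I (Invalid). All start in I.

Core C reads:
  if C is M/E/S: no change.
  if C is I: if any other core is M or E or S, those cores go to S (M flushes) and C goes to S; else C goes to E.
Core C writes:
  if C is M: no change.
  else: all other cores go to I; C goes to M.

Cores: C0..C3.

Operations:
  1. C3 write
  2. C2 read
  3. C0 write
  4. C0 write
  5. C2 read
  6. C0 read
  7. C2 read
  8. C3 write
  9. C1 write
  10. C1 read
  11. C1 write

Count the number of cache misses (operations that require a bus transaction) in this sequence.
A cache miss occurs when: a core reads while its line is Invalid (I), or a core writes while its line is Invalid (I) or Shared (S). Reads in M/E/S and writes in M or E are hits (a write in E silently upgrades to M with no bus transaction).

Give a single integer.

Op 1: C3 write [C3 write: invalidate none -> C3=M] -> [I,I,I,M] [MISS #1: write from I]
Op 2: C2 read [C2 read from I: others=['C3=M'] -> C2=S, others downsized to S] -> [I,I,S,S] [MISS #2: read from I]
Op 3: C0 write [C0 write: invalidate ['C2=S', 'C3=S'] -> C0=M] -> [M,I,I,I] [MISS #3: write from I]
Op 4: C0 write [C0 write: already M (modified), no change] -> [M,I,I,I] [hit: write from M]
Op 5: C2 read [C2 read from I: others=['C0=M'] -> C2=S, others downsized to S] -> [S,I,S,I] [MISS #4: read from I]
Op 6: C0 read [C0 read: already in S, no change] -> [S,I,S,I] [hit: read from S]
Op 7: C2 read [C2 read: already in S, no change] -> [S,I,S,I] [hit: read from S]
Op 8: C3 write [C3 write: invalidate ['C0=S', 'C2=S'] -> C3=M] -> [I,I,I,M] [MISS #5: write from I]
Op 9: C1 write [C1 write: invalidate ['C3=M'] -> C1=M] -> [I,M,I,I] [MISS #6: write from I]
Op 10: C1 read [C1 read: already in M, no change] -> [I,M,I,I] [hit: read from M]
Op 11: C1 write [C1 write: already M (modified), no change] -> [I,M,I,I] [hit: write from M]

Answer: 6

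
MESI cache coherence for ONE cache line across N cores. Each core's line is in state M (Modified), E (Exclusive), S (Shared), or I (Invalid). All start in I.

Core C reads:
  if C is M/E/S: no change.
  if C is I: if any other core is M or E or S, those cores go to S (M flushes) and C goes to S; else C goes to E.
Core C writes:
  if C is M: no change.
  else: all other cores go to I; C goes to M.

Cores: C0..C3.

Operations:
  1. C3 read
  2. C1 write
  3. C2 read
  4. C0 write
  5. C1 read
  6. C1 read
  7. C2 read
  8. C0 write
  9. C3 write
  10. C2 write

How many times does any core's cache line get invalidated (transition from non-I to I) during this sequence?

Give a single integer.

Answer: 7

Derivation:
Op 1: C3 read [C3 read from I: no other sharers -> C3=E (exclusive)] -> [I,I,I,E] (invalidations this op: 0; running total: 0)
Op 2: C1 write [C1 write: invalidate ['C3=E'] -> C1=M] -> [I,M,I,I] (invalidations this op: 1; running total: 1)
Op 3: C2 read [C2 read from I: others=['C1=M'] -> C2=S, others downsized to S] -> [I,S,S,I] (invalidations this op: 0; running total: 1)
Op 4: C0 write [C0 write: invalidate ['C1=S', 'C2=S'] -> C0=M] -> [M,I,I,I] (invalidations this op: 2; running total: 3)
Op 5: C1 read [C1 read from I: others=['C0=M'] -> C1=S, others downsized to S] -> [S,S,I,I] (invalidations this op: 0; running total: 3)
Op 6: C1 read [C1 read: already in S, no change] -> [S,S,I,I] (invalidations this op: 0; running total: 3)
Op 7: C2 read [C2 read from I: others=['C0=S', 'C1=S'] -> C2=S, others downsized to S] -> [S,S,S,I] (invalidations this op: 0; running total: 3)
Op 8: C0 write [C0 write: invalidate ['C1=S', 'C2=S'] -> C0=M] -> [M,I,I,I] (invalidations this op: 2; running total: 5)
Op 9: C3 write [C3 write: invalidate ['C0=M'] -> C3=M] -> [I,I,I,M] (invalidations this op: 1; running total: 6)
Op 10: C2 write [C2 write: invalidate ['C3=M'] -> C2=M] -> [I,I,M,I] (invalidations this op: 1; running total: 7)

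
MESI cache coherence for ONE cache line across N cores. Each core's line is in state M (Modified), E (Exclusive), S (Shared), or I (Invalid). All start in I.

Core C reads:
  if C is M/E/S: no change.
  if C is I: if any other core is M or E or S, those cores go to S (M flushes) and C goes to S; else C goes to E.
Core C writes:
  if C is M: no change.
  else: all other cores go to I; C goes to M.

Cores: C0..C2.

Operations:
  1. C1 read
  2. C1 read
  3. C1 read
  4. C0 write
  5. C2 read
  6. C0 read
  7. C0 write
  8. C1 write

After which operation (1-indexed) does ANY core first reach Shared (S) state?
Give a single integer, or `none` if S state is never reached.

Op 1: C1 read [C1 read from I: no other sharers -> C1=E (exclusive)] -> [I,E,I]
Op 2: C1 read [C1 read: already in E, no change] -> [I,E,I]
Op 3: C1 read [C1 read: already in E, no change] -> [I,E,I]
Op 4: C0 write [C0 write: invalidate ['C1=E'] -> C0=M] -> [M,I,I]
Op 5: C2 read [C2 read from I: others=['C0=M'] -> C2=S, others downsized to S] -> [S,I,S]
  -> First S state at op 5; remaining ops need not be traced.

Answer: 5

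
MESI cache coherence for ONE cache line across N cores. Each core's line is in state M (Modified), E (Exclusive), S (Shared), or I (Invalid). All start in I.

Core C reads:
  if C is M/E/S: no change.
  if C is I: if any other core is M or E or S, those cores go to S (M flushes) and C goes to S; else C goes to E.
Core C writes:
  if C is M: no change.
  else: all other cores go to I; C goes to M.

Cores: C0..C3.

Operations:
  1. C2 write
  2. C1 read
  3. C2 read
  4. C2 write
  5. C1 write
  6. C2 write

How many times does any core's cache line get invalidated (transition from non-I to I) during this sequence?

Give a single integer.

Op 1: C2 write [C2 write: invalidate none -> C2=M] -> [I,I,M,I] (invalidations this op: 0; running total: 0)
Op 2: C1 read [C1 read from I: others=['C2=M'] -> C1=S, others downsized to S] -> [I,S,S,I] (invalidations this op: 0; running total: 0)
Op 3: C2 read [C2 read: already in S, no change] -> [I,S,S,I] (invalidations this op: 0; running total: 0)
Op 4: C2 write [C2 write: invalidate ['C1=S'] -> C2=M] -> [I,I,M,I] (invalidations this op: 1; running total: 1)
Op 5: C1 write [C1 write: invalidate ['C2=M'] -> C1=M] -> [I,M,I,I] (invalidations this op: 1; running total: 2)
Op 6: C2 write [C2 write: invalidate ['C1=M'] -> C2=M] -> [I,I,M,I] (invalidations this op: 1; running total: 3)

Answer: 3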